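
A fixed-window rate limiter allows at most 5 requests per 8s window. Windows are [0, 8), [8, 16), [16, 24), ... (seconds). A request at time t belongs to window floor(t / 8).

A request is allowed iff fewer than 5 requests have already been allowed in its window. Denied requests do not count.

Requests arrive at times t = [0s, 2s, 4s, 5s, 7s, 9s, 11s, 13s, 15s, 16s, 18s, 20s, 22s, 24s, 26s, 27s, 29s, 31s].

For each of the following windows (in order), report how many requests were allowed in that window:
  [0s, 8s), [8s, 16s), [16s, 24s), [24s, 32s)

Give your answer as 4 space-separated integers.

Processing requests:
  req#1 t=0s (window 0): ALLOW
  req#2 t=2s (window 0): ALLOW
  req#3 t=4s (window 0): ALLOW
  req#4 t=5s (window 0): ALLOW
  req#5 t=7s (window 0): ALLOW
  req#6 t=9s (window 1): ALLOW
  req#7 t=11s (window 1): ALLOW
  req#8 t=13s (window 1): ALLOW
  req#9 t=15s (window 1): ALLOW
  req#10 t=16s (window 2): ALLOW
  req#11 t=18s (window 2): ALLOW
  req#12 t=20s (window 2): ALLOW
  req#13 t=22s (window 2): ALLOW
  req#14 t=24s (window 3): ALLOW
  req#15 t=26s (window 3): ALLOW
  req#16 t=27s (window 3): ALLOW
  req#17 t=29s (window 3): ALLOW
  req#18 t=31s (window 3): ALLOW

Allowed counts by window: 5 4 4 5

Answer: 5 4 4 5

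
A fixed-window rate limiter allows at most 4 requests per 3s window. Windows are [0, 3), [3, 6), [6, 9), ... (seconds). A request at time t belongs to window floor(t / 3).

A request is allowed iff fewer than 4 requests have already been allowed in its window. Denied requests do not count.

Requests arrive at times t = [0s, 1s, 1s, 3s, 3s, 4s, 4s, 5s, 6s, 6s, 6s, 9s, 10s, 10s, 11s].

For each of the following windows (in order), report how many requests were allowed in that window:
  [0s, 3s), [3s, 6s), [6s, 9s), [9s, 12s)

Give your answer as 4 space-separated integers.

Answer: 3 4 3 4

Derivation:
Processing requests:
  req#1 t=0s (window 0): ALLOW
  req#2 t=1s (window 0): ALLOW
  req#3 t=1s (window 0): ALLOW
  req#4 t=3s (window 1): ALLOW
  req#5 t=3s (window 1): ALLOW
  req#6 t=4s (window 1): ALLOW
  req#7 t=4s (window 1): ALLOW
  req#8 t=5s (window 1): DENY
  req#9 t=6s (window 2): ALLOW
  req#10 t=6s (window 2): ALLOW
  req#11 t=6s (window 2): ALLOW
  req#12 t=9s (window 3): ALLOW
  req#13 t=10s (window 3): ALLOW
  req#14 t=10s (window 3): ALLOW
  req#15 t=11s (window 3): ALLOW

Allowed counts by window: 3 4 3 4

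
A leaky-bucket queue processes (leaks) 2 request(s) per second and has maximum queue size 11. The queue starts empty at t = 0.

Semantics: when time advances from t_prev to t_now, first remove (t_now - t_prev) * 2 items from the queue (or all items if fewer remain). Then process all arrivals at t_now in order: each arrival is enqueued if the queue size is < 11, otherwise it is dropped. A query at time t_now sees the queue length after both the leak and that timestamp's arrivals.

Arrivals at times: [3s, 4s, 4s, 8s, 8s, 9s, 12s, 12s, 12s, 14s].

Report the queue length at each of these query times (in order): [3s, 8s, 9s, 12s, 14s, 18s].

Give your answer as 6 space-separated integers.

Answer: 1 2 1 3 1 0

Derivation:
Queue lengths at query times:
  query t=3s: backlog = 1
  query t=8s: backlog = 2
  query t=9s: backlog = 1
  query t=12s: backlog = 3
  query t=14s: backlog = 1
  query t=18s: backlog = 0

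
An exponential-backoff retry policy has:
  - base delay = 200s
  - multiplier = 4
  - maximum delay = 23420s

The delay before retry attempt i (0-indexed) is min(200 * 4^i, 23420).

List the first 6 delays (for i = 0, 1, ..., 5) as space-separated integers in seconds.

Computing each delay:
  i=0: min(200*4^0, 23420) = 200
  i=1: min(200*4^1, 23420) = 800
  i=2: min(200*4^2, 23420) = 3200
  i=3: min(200*4^3, 23420) = 12800
  i=4: min(200*4^4, 23420) = 23420
  i=5: min(200*4^5, 23420) = 23420

Answer: 200 800 3200 12800 23420 23420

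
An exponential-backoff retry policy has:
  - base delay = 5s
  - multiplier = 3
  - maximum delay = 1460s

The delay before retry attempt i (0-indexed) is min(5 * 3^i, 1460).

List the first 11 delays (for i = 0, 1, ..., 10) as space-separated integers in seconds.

Answer: 5 15 45 135 405 1215 1460 1460 1460 1460 1460

Derivation:
Computing each delay:
  i=0: min(5*3^0, 1460) = 5
  i=1: min(5*3^1, 1460) = 15
  i=2: min(5*3^2, 1460) = 45
  i=3: min(5*3^3, 1460) = 135
  i=4: min(5*3^4, 1460) = 405
  i=5: min(5*3^5, 1460) = 1215
  i=6: min(5*3^6, 1460) = 1460
  i=7: min(5*3^7, 1460) = 1460
  i=8: min(5*3^8, 1460) = 1460
  i=9: min(5*3^9, 1460) = 1460
  i=10: min(5*3^10, 1460) = 1460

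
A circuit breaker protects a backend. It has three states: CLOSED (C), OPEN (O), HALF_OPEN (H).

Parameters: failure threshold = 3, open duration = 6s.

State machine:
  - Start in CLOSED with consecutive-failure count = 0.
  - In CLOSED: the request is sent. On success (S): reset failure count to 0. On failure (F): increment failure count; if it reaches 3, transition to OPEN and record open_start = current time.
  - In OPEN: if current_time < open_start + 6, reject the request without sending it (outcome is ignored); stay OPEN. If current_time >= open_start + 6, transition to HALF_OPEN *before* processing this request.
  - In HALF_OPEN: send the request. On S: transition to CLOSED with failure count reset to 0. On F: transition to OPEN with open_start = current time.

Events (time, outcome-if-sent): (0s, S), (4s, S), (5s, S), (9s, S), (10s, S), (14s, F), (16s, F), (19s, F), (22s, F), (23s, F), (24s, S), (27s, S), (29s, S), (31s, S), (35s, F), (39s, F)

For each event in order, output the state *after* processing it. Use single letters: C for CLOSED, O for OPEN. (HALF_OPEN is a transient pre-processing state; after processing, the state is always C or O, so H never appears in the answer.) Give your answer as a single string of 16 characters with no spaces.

State after each event:
  event#1 t=0s outcome=S: state=CLOSED
  event#2 t=4s outcome=S: state=CLOSED
  event#3 t=5s outcome=S: state=CLOSED
  event#4 t=9s outcome=S: state=CLOSED
  event#5 t=10s outcome=S: state=CLOSED
  event#6 t=14s outcome=F: state=CLOSED
  event#7 t=16s outcome=F: state=CLOSED
  event#8 t=19s outcome=F: state=OPEN
  event#9 t=22s outcome=F: state=OPEN
  event#10 t=23s outcome=F: state=OPEN
  event#11 t=24s outcome=S: state=OPEN
  event#12 t=27s outcome=S: state=CLOSED
  event#13 t=29s outcome=S: state=CLOSED
  event#14 t=31s outcome=S: state=CLOSED
  event#15 t=35s outcome=F: state=CLOSED
  event#16 t=39s outcome=F: state=CLOSED

Answer: CCCCCCCOOOOCCCCC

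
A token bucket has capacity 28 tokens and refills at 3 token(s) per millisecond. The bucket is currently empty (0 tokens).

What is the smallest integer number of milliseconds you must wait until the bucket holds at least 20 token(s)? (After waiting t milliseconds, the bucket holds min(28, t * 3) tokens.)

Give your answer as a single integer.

Answer: 7

Derivation:
Need t * 3 >= 20, so t >= 20/3.
Smallest integer t = ceil(20/3) = 7.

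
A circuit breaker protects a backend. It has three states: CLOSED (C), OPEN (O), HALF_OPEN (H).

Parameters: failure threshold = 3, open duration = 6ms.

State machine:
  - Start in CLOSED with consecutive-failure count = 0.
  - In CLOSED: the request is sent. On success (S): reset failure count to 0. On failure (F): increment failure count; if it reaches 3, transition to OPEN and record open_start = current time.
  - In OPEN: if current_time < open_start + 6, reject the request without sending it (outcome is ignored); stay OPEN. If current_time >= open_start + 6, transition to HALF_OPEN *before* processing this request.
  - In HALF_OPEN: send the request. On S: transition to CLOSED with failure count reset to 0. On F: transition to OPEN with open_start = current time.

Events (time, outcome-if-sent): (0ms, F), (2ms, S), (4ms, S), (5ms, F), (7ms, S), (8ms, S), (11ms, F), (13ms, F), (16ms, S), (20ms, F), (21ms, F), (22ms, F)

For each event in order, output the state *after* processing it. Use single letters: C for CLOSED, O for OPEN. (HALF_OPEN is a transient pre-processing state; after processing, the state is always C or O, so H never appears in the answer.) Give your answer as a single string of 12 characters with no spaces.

Answer: CCCCCCCCCCCO

Derivation:
State after each event:
  event#1 t=0ms outcome=F: state=CLOSED
  event#2 t=2ms outcome=S: state=CLOSED
  event#3 t=4ms outcome=S: state=CLOSED
  event#4 t=5ms outcome=F: state=CLOSED
  event#5 t=7ms outcome=S: state=CLOSED
  event#6 t=8ms outcome=S: state=CLOSED
  event#7 t=11ms outcome=F: state=CLOSED
  event#8 t=13ms outcome=F: state=CLOSED
  event#9 t=16ms outcome=S: state=CLOSED
  event#10 t=20ms outcome=F: state=CLOSED
  event#11 t=21ms outcome=F: state=CLOSED
  event#12 t=22ms outcome=F: state=OPEN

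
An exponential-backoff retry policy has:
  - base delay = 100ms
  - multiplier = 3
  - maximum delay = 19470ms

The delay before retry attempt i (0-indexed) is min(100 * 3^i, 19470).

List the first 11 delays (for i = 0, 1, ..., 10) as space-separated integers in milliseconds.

Answer: 100 300 900 2700 8100 19470 19470 19470 19470 19470 19470

Derivation:
Computing each delay:
  i=0: min(100*3^0, 19470) = 100
  i=1: min(100*3^1, 19470) = 300
  i=2: min(100*3^2, 19470) = 900
  i=3: min(100*3^3, 19470) = 2700
  i=4: min(100*3^4, 19470) = 8100
  i=5: min(100*3^5, 19470) = 19470
  i=6: min(100*3^6, 19470) = 19470
  i=7: min(100*3^7, 19470) = 19470
  i=8: min(100*3^8, 19470) = 19470
  i=9: min(100*3^9, 19470) = 19470
  i=10: min(100*3^10, 19470) = 19470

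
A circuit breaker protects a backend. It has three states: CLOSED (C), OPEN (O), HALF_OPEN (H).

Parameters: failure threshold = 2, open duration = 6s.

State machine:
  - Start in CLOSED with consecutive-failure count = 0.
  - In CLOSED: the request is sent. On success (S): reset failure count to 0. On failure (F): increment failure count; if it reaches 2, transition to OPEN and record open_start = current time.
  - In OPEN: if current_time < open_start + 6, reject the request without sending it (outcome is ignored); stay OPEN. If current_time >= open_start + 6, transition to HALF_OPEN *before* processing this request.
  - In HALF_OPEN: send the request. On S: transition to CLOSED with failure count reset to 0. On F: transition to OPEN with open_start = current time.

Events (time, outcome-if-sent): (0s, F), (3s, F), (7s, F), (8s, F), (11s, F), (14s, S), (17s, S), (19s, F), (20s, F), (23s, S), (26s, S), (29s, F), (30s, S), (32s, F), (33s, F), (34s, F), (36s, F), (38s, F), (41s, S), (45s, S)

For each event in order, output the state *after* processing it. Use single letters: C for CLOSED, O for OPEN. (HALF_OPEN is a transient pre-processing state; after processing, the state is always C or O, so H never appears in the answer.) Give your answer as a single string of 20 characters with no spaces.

Answer: COOOOOCCOOCCCCOOOOCC

Derivation:
State after each event:
  event#1 t=0s outcome=F: state=CLOSED
  event#2 t=3s outcome=F: state=OPEN
  event#3 t=7s outcome=F: state=OPEN
  event#4 t=8s outcome=F: state=OPEN
  event#5 t=11s outcome=F: state=OPEN
  event#6 t=14s outcome=S: state=OPEN
  event#7 t=17s outcome=S: state=CLOSED
  event#8 t=19s outcome=F: state=CLOSED
  event#9 t=20s outcome=F: state=OPEN
  event#10 t=23s outcome=S: state=OPEN
  event#11 t=26s outcome=S: state=CLOSED
  event#12 t=29s outcome=F: state=CLOSED
  event#13 t=30s outcome=S: state=CLOSED
  event#14 t=32s outcome=F: state=CLOSED
  event#15 t=33s outcome=F: state=OPEN
  event#16 t=34s outcome=F: state=OPEN
  event#17 t=36s outcome=F: state=OPEN
  event#18 t=38s outcome=F: state=OPEN
  event#19 t=41s outcome=S: state=CLOSED
  event#20 t=45s outcome=S: state=CLOSED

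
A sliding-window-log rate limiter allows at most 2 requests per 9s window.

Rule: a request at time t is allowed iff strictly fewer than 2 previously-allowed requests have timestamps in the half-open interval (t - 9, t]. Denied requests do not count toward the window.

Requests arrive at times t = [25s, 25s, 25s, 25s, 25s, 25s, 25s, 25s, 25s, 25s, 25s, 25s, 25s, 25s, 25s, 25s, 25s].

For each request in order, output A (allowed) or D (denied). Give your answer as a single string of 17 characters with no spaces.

Answer: AADDDDDDDDDDDDDDD

Derivation:
Tracking allowed requests in the window:
  req#1 t=25s: ALLOW
  req#2 t=25s: ALLOW
  req#3 t=25s: DENY
  req#4 t=25s: DENY
  req#5 t=25s: DENY
  req#6 t=25s: DENY
  req#7 t=25s: DENY
  req#8 t=25s: DENY
  req#9 t=25s: DENY
  req#10 t=25s: DENY
  req#11 t=25s: DENY
  req#12 t=25s: DENY
  req#13 t=25s: DENY
  req#14 t=25s: DENY
  req#15 t=25s: DENY
  req#16 t=25s: DENY
  req#17 t=25s: DENY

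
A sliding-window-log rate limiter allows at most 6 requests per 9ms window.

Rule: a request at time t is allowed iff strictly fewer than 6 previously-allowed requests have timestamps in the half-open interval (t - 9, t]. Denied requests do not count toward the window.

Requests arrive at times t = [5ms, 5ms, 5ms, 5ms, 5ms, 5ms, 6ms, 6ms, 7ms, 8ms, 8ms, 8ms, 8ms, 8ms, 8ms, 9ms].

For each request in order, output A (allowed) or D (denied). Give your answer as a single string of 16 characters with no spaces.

Answer: AAAAAADDDDDDDDDD

Derivation:
Tracking allowed requests in the window:
  req#1 t=5ms: ALLOW
  req#2 t=5ms: ALLOW
  req#3 t=5ms: ALLOW
  req#4 t=5ms: ALLOW
  req#5 t=5ms: ALLOW
  req#6 t=5ms: ALLOW
  req#7 t=6ms: DENY
  req#8 t=6ms: DENY
  req#9 t=7ms: DENY
  req#10 t=8ms: DENY
  req#11 t=8ms: DENY
  req#12 t=8ms: DENY
  req#13 t=8ms: DENY
  req#14 t=8ms: DENY
  req#15 t=8ms: DENY
  req#16 t=9ms: DENY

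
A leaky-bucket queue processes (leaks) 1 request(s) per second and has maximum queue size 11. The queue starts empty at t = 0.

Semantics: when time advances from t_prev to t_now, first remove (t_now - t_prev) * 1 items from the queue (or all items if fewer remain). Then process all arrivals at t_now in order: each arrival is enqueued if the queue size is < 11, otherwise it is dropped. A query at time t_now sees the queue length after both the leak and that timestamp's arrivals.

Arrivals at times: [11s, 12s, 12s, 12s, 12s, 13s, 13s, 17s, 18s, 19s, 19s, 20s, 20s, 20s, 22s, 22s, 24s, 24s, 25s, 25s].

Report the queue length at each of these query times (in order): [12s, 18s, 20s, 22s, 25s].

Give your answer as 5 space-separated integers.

Answer: 4 2 5 5 6

Derivation:
Queue lengths at query times:
  query t=12s: backlog = 4
  query t=18s: backlog = 2
  query t=20s: backlog = 5
  query t=22s: backlog = 5
  query t=25s: backlog = 6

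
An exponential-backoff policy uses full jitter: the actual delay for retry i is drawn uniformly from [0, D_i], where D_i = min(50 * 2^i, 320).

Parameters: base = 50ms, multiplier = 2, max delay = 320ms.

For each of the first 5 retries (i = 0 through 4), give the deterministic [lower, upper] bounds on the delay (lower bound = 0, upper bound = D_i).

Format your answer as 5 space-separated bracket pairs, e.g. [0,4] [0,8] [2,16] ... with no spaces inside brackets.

Computing bounds per retry:
  i=0: D_i=min(50*2^0,320)=50, bounds=[0,50]
  i=1: D_i=min(50*2^1,320)=100, bounds=[0,100]
  i=2: D_i=min(50*2^2,320)=200, bounds=[0,200]
  i=3: D_i=min(50*2^3,320)=320, bounds=[0,320]
  i=4: D_i=min(50*2^4,320)=320, bounds=[0,320]

Answer: [0,50] [0,100] [0,200] [0,320] [0,320]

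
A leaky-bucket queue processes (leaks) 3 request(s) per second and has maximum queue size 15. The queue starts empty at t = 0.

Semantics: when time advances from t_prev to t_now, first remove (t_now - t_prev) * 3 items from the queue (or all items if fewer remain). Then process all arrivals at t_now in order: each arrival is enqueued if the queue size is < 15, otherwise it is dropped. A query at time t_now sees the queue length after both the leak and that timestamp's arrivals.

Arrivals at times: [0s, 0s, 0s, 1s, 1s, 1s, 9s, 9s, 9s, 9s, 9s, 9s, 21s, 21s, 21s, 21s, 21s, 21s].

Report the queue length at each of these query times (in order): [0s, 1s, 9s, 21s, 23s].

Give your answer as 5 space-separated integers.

Answer: 3 3 6 6 0

Derivation:
Queue lengths at query times:
  query t=0s: backlog = 3
  query t=1s: backlog = 3
  query t=9s: backlog = 6
  query t=21s: backlog = 6
  query t=23s: backlog = 0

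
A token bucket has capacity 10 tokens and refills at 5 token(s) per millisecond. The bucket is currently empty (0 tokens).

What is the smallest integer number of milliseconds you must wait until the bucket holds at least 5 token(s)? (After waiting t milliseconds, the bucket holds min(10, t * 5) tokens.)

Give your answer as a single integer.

Answer: 1

Derivation:
Need t * 5 >= 5, so t >= 5/5.
Smallest integer t = ceil(5/5) = 1.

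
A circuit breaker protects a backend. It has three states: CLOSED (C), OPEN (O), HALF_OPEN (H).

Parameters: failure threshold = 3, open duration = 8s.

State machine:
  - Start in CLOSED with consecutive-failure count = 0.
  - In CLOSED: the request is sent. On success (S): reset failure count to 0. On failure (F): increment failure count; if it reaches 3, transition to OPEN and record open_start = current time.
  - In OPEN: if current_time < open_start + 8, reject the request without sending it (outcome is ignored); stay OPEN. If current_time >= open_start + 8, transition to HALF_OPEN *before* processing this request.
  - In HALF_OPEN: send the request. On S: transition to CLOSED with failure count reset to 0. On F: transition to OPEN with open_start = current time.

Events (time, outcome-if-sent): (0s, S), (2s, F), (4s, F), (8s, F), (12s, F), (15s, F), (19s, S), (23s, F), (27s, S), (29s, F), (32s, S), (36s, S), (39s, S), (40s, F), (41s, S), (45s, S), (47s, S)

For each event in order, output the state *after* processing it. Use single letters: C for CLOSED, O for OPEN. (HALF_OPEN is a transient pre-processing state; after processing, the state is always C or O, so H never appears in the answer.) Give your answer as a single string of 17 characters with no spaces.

Answer: CCCOOOCCCCCCCCCCC

Derivation:
State after each event:
  event#1 t=0s outcome=S: state=CLOSED
  event#2 t=2s outcome=F: state=CLOSED
  event#3 t=4s outcome=F: state=CLOSED
  event#4 t=8s outcome=F: state=OPEN
  event#5 t=12s outcome=F: state=OPEN
  event#6 t=15s outcome=F: state=OPEN
  event#7 t=19s outcome=S: state=CLOSED
  event#8 t=23s outcome=F: state=CLOSED
  event#9 t=27s outcome=S: state=CLOSED
  event#10 t=29s outcome=F: state=CLOSED
  event#11 t=32s outcome=S: state=CLOSED
  event#12 t=36s outcome=S: state=CLOSED
  event#13 t=39s outcome=S: state=CLOSED
  event#14 t=40s outcome=F: state=CLOSED
  event#15 t=41s outcome=S: state=CLOSED
  event#16 t=45s outcome=S: state=CLOSED
  event#17 t=47s outcome=S: state=CLOSED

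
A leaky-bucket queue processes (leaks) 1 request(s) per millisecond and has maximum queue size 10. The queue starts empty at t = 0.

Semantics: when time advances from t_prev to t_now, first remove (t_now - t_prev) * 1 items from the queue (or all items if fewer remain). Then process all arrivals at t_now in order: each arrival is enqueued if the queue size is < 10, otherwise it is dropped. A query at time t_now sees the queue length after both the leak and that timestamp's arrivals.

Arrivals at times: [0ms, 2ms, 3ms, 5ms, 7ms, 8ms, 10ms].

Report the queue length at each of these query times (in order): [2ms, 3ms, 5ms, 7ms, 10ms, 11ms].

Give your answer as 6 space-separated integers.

Answer: 1 1 1 1 1 0

Derivation:
Queue lengths at query times:
  query t=2ms: backlog = 1
  query t=3ms: backlog = 1
  query t=5ms: backlog = 1
  query t=7ms: backlog = 1
  query t=10ms: backlog = 1
  query t=11ms: backlog = 0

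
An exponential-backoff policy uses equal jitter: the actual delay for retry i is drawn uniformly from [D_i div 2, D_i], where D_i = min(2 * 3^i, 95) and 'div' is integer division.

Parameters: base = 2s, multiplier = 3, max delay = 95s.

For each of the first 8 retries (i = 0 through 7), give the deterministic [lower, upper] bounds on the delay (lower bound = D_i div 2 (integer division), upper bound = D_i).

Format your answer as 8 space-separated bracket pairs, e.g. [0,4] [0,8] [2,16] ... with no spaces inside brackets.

Computing bounds per retry:
  i=0: D_i=min(2*3^0,95)=2, bounds=[1,2]
  i=1: D_i=min(2*3^1,95)=6, bounds=[3,6]
  i=2: D_i=min(2*3^2,95)=18, bounds=[9,18]
  i=3: D_i=min(2*3^3,95)=54, bounds=[27,54]
  i=4: D_i=min(2*3^4,95)=95, bounds=[47,95]
  i=5: D_i=min(2*3^5,95)=95, bounds=[47,95]
  i=6: D_i=min(2*3^6,95)=95, bounds=[47,95]
  i=7: D_i=min(2*3^7,95)=95, bounds=[47,95]

Answer: [1,2] [3,6] [9,18] [27,54] [47,95] [47,95] [47,95] [47,95]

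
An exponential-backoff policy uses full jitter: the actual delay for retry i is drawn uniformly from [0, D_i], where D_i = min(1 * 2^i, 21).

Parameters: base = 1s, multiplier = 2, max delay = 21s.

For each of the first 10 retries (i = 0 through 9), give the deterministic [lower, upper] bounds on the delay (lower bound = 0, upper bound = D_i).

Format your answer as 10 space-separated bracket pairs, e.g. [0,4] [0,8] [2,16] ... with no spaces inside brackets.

Answer: [0,1] [0,2] [0,4] [0,8] [0,16] [0,21] [0,21] [0,21] [0,21] [0,21]

Derivation:
Computing bounds per retry:
  i=0: D_i=min(1*2^0,21)=1, bounds=[0,1]
  i=1: D_i=min(1*2^1,21)=2, bounds=[0,2]
  i=2: D_i=min(1*2^2,21)=4, bounds=[0,4]
  i=3: D_i=min(1*2^3,21)=8, bounds=[0,8]
  i=4: D_i=min(1*2^4,21)=16, bounds=[0,16]
  i=5: D_i=min(1*2^5,21)=21, bounds=[0,21]
  i=6: D_i=min(1*2^6,21)=21, bounds=[0,21]
  i=7: D_i=min(1*2^7,21)=21, bounds=[0,21]
  i=8: D_i=min(1*2^8,21)=21, bounds=[0,21]
  i=9: D_i=min(1*2^9,21)=21, bounds=[0,21]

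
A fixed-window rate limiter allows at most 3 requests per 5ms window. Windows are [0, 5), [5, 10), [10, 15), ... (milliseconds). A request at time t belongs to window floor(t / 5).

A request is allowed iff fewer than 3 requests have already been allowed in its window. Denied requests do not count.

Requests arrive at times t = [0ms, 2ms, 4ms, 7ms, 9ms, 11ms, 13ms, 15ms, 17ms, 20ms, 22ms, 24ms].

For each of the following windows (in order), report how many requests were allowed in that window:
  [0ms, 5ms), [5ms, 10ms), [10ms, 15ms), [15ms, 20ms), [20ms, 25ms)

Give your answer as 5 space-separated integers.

Processing requests:
  req#1 t=0ms (window 0): ALLOW
  req#2 t=2ms (window 0): ALLOW
  req#3 t=4ms (window 0): ALLOW
  req#4 t=7ms (window 1): ALLOW
  req#5 t=9ms (window 1): ALLOW
  req#6 t=11ms (window 2): ALLOW
  req#7 t=13ms (window 2): ALLOW
  req#8 t=15ms (window 3): ALLOW
  req#9 t=17ms (window 3): ALLOW
  req#10 t=20ms (window 4): ALLOW
  req#11 t=22ms (window 4): ALLOW
  req#12 t=24ms (window 4): ALLOW

Allowed counts by window: 3 2 2 2 3

Answer: 3 2 2 2 3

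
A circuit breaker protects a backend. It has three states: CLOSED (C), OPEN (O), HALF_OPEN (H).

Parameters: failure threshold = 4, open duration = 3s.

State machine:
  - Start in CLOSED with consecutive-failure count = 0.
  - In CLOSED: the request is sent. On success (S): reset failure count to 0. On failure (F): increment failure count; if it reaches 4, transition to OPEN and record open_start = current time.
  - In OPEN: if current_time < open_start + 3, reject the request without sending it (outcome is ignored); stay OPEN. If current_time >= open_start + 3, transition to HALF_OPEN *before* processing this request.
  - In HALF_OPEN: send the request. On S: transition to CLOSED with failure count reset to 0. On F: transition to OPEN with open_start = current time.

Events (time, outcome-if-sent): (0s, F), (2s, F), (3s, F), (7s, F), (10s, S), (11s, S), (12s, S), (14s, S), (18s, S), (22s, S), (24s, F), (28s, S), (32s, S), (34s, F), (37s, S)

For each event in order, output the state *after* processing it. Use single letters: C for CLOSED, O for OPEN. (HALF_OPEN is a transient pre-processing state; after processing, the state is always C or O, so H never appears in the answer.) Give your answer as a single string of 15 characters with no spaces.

State after each event:
  event#1 t=0s outcome=F: state=CLOSED
  event#2 t=2s outcome=F: state=CLOSED
  event#3 t=3s outcome=F: state=CLOSED
  event#4 t=7s outcome=F: state=OPEN
  event#5 t=10s outcome=S: state=CLOSED
  event#6 t=11s outcome=S: state=CLOSED
  event#7 t=12s outcome=S: state=CLOSED
  event#8 t=14s outcome=S: state=CLOSED
  event#9 t=18s outcome=S: state=CLOSED
  event#10 t=22s outcome=S: state=CLOSED
  event#11 t=24s outcome=F: state=CLOSED
  event#12 t=28s outcome=S: state=CLOSED
  event#13 t=32s outcome=S: state=CLOSED
  event#14 t=34s outcome=F: state=CLOSED
  event#15 t=37s outcome=S: state=CLOSED

Answer: CCCOCCCCCCCCCCC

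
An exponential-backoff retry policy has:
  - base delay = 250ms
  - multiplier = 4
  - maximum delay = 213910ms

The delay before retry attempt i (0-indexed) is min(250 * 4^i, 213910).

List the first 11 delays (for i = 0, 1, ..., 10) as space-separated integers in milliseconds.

Computing each delay:
  i=0: min(250*4^0, 213910) = 250
  i=1: min(250*4^1, 213910) = 1000
  i=2: min(250*4^2, 213910) = 4000
  i=3: min(250*4^3, 213910) = 16000
  i=4: min(250*4^4, 213910) = 64000
  i=5: min(250*4^5, 213910) = 213910
  i=6: min(250*4^6, 213910) = 213910
  i=7: min(250*4^7, 213910) = 213910
  i=8: min(250*4^8, 213910) = 213910
  i=9: min(250*4^9, 213910) = 213910
  i=10: min(250*4^10, 213910) = 213910

Answer: 250 1000 4000 16000 64000 213910 213910 213910 213910 213910 213910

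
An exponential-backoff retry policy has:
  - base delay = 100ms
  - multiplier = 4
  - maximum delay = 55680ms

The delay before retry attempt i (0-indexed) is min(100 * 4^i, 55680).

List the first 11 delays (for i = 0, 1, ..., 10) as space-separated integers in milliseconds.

Answer: 100 400 1600 6400 25600 55680 55680 55680 55680 55680 55680

Derivation:
Computing each delay:
  i=0: min(100*4^0, 55680) = 100
  i=1: min(100*4^1, 55680) = 400
  i=2: min(100*4^2, 55680) = 1600
  i=3: min(100*4^3, 55680) = 6400
  i=4: min(100*4^4, 55680) = 25600
  i=5: min(100*4^5, 55680) = 55680
  i=6: min(100*4^6, 55680) = 55680
  i=7: min(100*4^7, 55680) = 55680
  i=8: min(100*4^8, 55680) = 55680
  i=9: min(100*4^9, 55680) = 55680
  i=10: min(100*4^10, 55680) = 55680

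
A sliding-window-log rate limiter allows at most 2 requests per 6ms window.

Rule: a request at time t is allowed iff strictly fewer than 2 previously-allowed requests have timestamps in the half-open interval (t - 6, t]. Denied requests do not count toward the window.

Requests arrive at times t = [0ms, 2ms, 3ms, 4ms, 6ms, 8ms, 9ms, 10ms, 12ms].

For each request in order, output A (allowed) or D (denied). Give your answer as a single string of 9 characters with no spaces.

Answer: AADDAADDA

Derivation:
Tracking allowed requests in the window:
  req#1 t=0ms: ALLOW
  req#2 t=2ms: ALLOW
  req#3 t=3ms: DENY
  req#4 t=4ms: DENY
  req#5 t=6ms: ALLOW
  req#6 t=8ms: ALLOW
  req#7 t=9ms: DENY
  req#8 t=10ms: DENY
  req#9 t=12ms: ALLOW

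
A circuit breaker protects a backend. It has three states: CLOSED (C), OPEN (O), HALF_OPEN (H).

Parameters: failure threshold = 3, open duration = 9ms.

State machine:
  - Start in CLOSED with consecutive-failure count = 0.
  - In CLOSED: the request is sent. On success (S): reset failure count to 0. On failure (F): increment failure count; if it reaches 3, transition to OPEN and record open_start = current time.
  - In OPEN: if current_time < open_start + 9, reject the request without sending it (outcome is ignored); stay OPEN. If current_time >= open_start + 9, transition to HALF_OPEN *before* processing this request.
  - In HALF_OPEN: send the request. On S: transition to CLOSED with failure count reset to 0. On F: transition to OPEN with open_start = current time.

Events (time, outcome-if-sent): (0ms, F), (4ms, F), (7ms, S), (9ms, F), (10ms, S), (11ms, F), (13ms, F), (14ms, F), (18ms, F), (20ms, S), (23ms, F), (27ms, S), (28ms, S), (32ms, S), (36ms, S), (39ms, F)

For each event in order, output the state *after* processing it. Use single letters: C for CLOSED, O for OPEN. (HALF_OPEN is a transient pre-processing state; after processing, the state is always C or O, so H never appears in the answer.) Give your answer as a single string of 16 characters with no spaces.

State after each event:
  event#1 t=0ms outcome=F: state=CLOSED
  event#2 t=4ms outcome=F: state=CLOSED
  event#3 t=7ms outcome=S: state=CLOSED
  event#4 t=9ms outcome=F: state=CLOSED
  event#5 t=10ms outcome=S: state=CLOSED
  event#6 t=11ms outcome=F: state=CLOSED
  event#7 t=13ms outcome=F: state=CLOSED
  event#8 t=14ms outcome=F: state=OPEN
  event#9 t=18ms outcome=F: state=OPEN
  event#10 t=20ms outcome=S: state=OPEN
  event#11 t=23ms outcome=F: state=OPEN
  event#12 t=27ms outcome=S: state=OPEN
  event#13 t=28ms outcome=S: state=OPEN
  event#14 t=32ms outcome=S: state=CLOSED
  event#15 t=36ms outcome=S: state=CLOSED
  event#16 t=39ms outcome=F: state=CLOSED

Answer: CCCCCCCOOOOOOCCC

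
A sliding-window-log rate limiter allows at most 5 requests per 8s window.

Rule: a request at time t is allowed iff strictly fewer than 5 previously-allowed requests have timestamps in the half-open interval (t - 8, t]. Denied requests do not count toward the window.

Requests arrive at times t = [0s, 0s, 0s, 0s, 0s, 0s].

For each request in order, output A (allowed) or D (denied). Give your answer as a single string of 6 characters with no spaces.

Tracking allowed requests in the window:
  req#1 t=0s: ALLOW
  req#2 t=0s: ALLOW
  req#3 t=0s: ALLOW
  req#4 t=0s: ALLOW
  req#5 t=0s: ALLOW
  req#6 t=0s: DENY

Answer: AAAAAD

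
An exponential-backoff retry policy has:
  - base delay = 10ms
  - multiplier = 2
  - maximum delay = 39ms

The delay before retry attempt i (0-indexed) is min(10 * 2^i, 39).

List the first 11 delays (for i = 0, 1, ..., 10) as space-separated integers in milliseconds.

Computing each delay:
  i=0: min(10*2^0, 39) = 10
  i=1: min(10*2^1, 39) = 20
  i=2: min(10*2^2, 39) = 39
  i=3: min(10*2^3, 39) = 39
  i=4: min(10*2^4, 39) = 39
  i=5: min(10*2^5, 39) = 39
  i=6: min(10*2^6, 39) = 39
  i=7: min(10*2^7, 39) = 39
  i=8: min(10*2^8, 39) = 39
  i=9: min(10*2^9, 39) = 39
  i=10: min(10*2^10, 39) = 39

Answer: 10 20 39 39 39 39 39 39 39 39 39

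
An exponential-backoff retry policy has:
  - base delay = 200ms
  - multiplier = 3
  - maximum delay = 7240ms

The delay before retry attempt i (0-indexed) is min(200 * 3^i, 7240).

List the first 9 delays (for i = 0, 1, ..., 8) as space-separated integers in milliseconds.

Computing each delay:
  i=0: min(200*3^0, 7240) = 200
  i=1: min(200*3^1, 7240) = 600
  i=2: min(200*3^2, 7240) = 1800
  i=3: min(200*3^3, 7240) = 5400
  i=4: min(200*3^4, 7240) = 7240
  i=5: min(200*3^5, 7240) = 7240
  i=6: min(200*3^6, 7240) = 7240
  i=7: min(200*3^7, 7240) = 7240
  i=8: min(200*3^8, 7240) = 7240

Answer: 200 600 1800 5400 7240 7240 7240 7240 7240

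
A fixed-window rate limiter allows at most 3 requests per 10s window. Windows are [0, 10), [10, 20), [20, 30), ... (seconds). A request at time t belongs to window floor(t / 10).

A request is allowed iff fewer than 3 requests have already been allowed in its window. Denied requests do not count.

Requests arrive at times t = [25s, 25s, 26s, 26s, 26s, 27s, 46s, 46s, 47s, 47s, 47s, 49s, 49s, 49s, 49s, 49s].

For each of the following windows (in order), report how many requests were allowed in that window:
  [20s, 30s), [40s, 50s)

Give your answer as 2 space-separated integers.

Processing requests:
  req#1 t=25s (window 2): ALLOW
  req#2 t=25s (window 2): ALLOW
  req#3 t=26s (window 2): ALLOW
  req#4 t=26s (window 2): DENY
  req#5 t=26s (window 2): DENY
  req#6 t=27s (window 2): DENY
  req#7 t=46s (window 4): ALLOW
  req#8 t=46s (window 4): ALLOW
  req#9 t=47s (window 4): ALLOW
  req#10 t=47s (window 4): DENY
  req#11 t=47s (window 4): DENY
  req#12 t=49s (window 4): DENY
  req#13 t=49s (window 4): DENY
  req#14 t=49s (window 4): DENY
  req#15 t=49s (window 4): DENY
  req#16 t=49s (window 4): DENY

Allowed counts by window: 3 3

Answer: 3 3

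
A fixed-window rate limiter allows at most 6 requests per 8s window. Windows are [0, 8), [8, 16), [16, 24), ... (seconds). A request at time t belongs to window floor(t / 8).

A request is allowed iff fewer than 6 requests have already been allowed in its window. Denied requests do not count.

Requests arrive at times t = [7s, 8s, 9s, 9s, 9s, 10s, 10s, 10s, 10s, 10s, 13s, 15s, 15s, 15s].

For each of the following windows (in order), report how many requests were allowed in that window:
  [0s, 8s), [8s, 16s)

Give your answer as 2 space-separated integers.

Processing requests:
  req#1 t=7s (window 0): ALLOW
  req#2 t=8s (window 1): ALLOW
  req#3 t=9s (window 1): ALLOW
  req#4 t=9s (window 1): ALLOW
  req#5 t=9s (window 1): ALLOW
  req#6 t=10s (window 1): ALLOW
  req#7 t=10s (window 1): ALLOW
  req#8 t=10s (window 1): DENY
  req#9 t=10s (window 1): DENY
  req#10 t=10s (window 1): DENY
  req#11 t=13s (window 1): DENY
  req#12 t=15s (window 1): DENY
  req#13 t=15s (window 1): DENY
  req#14 t=15s (window 1): DENY

Allowed counts by window: 1 6

Answer: 1 6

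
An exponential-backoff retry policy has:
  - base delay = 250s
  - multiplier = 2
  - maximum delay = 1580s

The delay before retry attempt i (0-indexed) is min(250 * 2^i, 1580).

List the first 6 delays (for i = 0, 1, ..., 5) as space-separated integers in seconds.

Computing each delay:
  i=0: min(250*2^0, 1580) = 250
  i=1: min(250*2^1, 1580) = 500
  i=2: min(250*2^2, 1580) = 1000
  i=3: min(250*2^3, 1580) = 1580
  i=4: min(250*2^4, 1580) = 1580
  i=5: min(250*2^5, 1580) = 1580

Answer: 250 500 1000 1580 1580 1580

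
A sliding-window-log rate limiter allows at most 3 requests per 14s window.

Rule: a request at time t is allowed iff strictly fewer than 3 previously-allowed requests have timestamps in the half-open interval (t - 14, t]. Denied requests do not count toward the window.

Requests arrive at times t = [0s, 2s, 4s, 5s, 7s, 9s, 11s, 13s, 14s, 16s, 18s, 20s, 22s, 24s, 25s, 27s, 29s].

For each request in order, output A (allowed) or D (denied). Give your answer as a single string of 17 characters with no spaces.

Tracking allowed requests in the window:
  req#1 t=0s: ALLOW
  req#2 t=2s: ALLOW
  req#3 t=4s: ALLOW
  req#4 t=5s: DENY
  req#5 t=7s: DENY
  req#6 t=9s: DENY
  req#7 t=11s: DENY
  req#8 t=13s: DENY
  req#9 t=14s: ALLOW
  req#10 t=16s: ALLOW
  req#11 t=18s: ALLOW
  req#12 t=20s: DENY
  req#13 t=22s: DENY
  req#14 t=24s: DENY
  req#15 t=25s: DENY
  req#16 t=27s: DENY
  req#17 t=29s: ALLOW

Answer: AAADDDDDAAADDDDDA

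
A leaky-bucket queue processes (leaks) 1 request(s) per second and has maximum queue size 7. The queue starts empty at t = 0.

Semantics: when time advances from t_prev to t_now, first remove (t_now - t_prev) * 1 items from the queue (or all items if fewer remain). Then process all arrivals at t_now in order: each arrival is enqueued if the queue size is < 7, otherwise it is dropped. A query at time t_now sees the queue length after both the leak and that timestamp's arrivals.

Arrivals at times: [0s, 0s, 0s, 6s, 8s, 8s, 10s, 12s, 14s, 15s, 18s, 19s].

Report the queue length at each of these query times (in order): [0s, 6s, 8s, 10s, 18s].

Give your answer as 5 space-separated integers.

Answer: 3 1 2 1 1

Derivation:
Queue lengths at query times:
  query t=0s: backlog = 3
  query t=6s: backlog = 1
  query t=8s: backlog = 2
  query t=10s: backlog = 1
  query t=18s: backlog = 1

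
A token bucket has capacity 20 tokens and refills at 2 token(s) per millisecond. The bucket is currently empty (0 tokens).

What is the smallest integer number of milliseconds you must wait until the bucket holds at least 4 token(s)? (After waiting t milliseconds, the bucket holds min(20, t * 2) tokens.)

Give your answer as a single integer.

Answer: 2

Derivation:
Need t * 2 >= 4, so t >= 4/2.
Smallest integer t = ceil(4/2) = 2.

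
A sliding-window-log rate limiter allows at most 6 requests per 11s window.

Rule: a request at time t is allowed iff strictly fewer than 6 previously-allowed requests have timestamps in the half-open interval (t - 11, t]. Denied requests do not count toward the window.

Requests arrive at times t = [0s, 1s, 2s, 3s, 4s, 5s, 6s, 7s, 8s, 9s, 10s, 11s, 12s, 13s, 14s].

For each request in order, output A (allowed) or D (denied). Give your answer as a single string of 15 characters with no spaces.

Tracking allowed requests in the window:
  req#1 t=0s: ALLOW
  req#2 t=1s: ALLOW
  req#3 t=2s: ALLOW
  req#4 t=3s: ALLOW
  req#5 t=4s: ALLOW
  req#6 t=5s: ALLOW
  req#7 t=6s: DENY
  req#8 t=7s: DENY
  req#9 t=8s: DENY
  req#10 t=9s: DENY
  req#11 t=10s: DENY
  req#12 t=11s: ALLOW
  req#13 t=12s: ALLOW
  req#14 t=13s: ALLOW
  req#15 t=14s: ALLOW

Answer: AAAAAADDDDDAAAA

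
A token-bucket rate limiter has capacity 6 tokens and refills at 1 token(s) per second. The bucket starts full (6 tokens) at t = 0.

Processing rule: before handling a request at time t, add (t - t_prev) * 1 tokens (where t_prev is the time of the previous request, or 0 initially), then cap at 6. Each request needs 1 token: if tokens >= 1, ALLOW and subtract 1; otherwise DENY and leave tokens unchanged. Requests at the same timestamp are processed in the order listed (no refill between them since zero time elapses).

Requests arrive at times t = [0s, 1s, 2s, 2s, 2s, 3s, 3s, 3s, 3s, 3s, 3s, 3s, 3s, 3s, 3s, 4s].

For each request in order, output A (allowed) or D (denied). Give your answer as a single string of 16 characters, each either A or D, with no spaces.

Simulating step by step:
  req#1 t=0s: ALLOW
  req#2 t=1s: ALLOW
  req#3 t=2s: ALLOW
  req#4 t=2s: ALLOW
  req#5 t=2s: ALLOW
  req#6 t=3s: ALLOW
  req#7 t=3s: ALLOW
  req#8 t=3s: ALLOW
  req#9 t=3s: ALLOW
  req#10 t=3s: DENY
  req#11 t=3s: DENY
  req#12 t=3s: DENY
  req#13 t=3s: DENY
  req#14 t=3s: DENY
  req#15 t=3s: DENY
  req#16 t=4s: ALLOW

Answer: AAAAAAAAADDDDDDA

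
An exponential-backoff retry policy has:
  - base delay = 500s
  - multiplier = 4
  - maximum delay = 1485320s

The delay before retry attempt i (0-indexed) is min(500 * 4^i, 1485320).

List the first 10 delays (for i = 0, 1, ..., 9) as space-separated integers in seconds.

Answer: 500 2000 8000 32000 128000 512000 1485320 1485320 1485320 1485320

Derivation:
Computing each delay:
  i=0: min(500*4^0, 1485320) = 500
  i=1: min(500*4^1, 1485320) = 2000
  i=2: min(500*4^2, 1485320) = 8000
  i=3: min(500*4^3, 1485320) = 32000
  i=4: min(500*4^4, 1485320) = 128000
  i=5: min(500*4^5, 1485320) = 512000
  i=6: min(500*4^6, 1485320) = 1485320
  i=7: min(500*4^7, 1485320) = 1485320
  i=8: min(500*4^8, 1485320) = 1485320
  i=9: min(500*4^9, 1485320) = 1485320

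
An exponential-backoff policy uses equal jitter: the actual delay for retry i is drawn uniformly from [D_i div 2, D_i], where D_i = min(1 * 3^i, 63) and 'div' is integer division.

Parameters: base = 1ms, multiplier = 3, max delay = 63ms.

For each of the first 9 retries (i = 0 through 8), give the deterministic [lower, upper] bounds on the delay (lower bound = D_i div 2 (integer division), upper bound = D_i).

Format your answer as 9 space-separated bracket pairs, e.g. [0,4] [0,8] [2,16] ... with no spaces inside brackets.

Computing bounds per retry:
  i=0: D_i=min(1*3^0,63)=1, bounds=[0,1]
  i=1: D_i=min(1*3^1,63)=3, bounds=[1,3]
  i=2: D_i=min(1*3^2,63)=9, bounds=[4,9]
  i=3: D_i=min(1*3^3,63)=27, bounds=[13,27]
  i=4: D_i=min(1*3^4,63)=63, bounds=[31,63]
  i=5: D_i=min(1*3^5,63)=63, bounds=[31,63]
  i=6: D_i=min(1*3^6,63)=63, bounds=[31,63]
  i=7: D_i=min(1*3^7,63)=63, bounds=[31,63]
  i=8: D_i=min(1*3^8,63)=63, bounds=[31,63]

Answer: [0,1] [1,3] [4,9] [13,27] [31,63] [31,63] [31,63] [31,63] [31,63]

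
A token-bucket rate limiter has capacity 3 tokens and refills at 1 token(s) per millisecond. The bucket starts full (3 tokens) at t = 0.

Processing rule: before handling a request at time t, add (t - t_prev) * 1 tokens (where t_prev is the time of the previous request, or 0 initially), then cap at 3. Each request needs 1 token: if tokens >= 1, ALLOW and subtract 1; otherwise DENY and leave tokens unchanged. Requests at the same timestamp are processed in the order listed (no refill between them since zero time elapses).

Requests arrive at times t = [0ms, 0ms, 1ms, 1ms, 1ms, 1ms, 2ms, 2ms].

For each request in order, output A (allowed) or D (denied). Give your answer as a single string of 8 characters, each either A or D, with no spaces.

Simulating step by step:
  req#1 t=0ms: ALLOW
  req#2 t=0ms: ALLOW
  req#3 t=1ms: ALLOW
  req#4 t=1ms: ALLOW
  req#5 t=1ms: DENY
  req#6 t=1ms: DENY
  req#7 t=2ms: ALLOW
  req#8 t=2ms: DENY

Answer: AAAADDAD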